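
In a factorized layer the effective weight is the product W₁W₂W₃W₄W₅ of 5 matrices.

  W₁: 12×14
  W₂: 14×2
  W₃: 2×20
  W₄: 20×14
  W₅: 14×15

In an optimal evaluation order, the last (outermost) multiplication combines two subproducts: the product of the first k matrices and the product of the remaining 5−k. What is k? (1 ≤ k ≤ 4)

Adjacent pairs: W₁W₂ = 12·14·2 = 336; W₂W₃ = 14·2·20 = 560; W₃W₄ = 2·20·14 = 560; W₄W₅ = 20·14·15 = 4200.
Length 3: W₁..W₃: k=1: 0+560+12·14·20=3920; k=2: 336+0+12·2·20=816 → min 816 | W₂..W₄: k=2: 0+560+14·2·14=952; k=3: 560+0+14·20·14=4480 → min 952 | W₃..W₅: k=3: 0+4200+2·20·15=4800; k=4: 560+0+2·14·15=980 → min 980.
Length 4: W₁..W₄: k=1: 0+952+12·14·14=3304; k=2: 336+560+12·2·14=1232; k=3: 816+0+12·20·14=4176 → min 1232 | W₂..W₅: k=2: 0+980+14·2·15=1400; k=3: 560+4200+14·20·15=8960; k=4: 952+0+14·14·15=3892 → min 1400.
Top-level splits: k=1: (W₁..W₁)·(W₂..W₅) → 0+1400+12·14·15 = 3920; k=2: (W₁..W₂)·(W₃..W₅) → 336+980+12·2·15 = 1676; k=3: (W₁..W₃)·(W₄..W₅) → 816+4200+12·20·15 = 8616; k=4: (W₁..W₄)·(W₅..W₅) → 1232+0+12·14·15 = 3752.
Best split is after W₂, i.e. k = 2.

2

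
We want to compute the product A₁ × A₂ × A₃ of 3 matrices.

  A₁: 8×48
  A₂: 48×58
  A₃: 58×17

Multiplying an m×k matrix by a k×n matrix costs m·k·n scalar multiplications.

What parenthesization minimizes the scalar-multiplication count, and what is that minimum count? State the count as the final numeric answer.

30160

(A₁ × (A₂ × A₃)): cost 53856.
((A₁ × A₂) × A₃): cost 30160.
Optimal: ((A₁ × A₂) × A₃) with cost 30160.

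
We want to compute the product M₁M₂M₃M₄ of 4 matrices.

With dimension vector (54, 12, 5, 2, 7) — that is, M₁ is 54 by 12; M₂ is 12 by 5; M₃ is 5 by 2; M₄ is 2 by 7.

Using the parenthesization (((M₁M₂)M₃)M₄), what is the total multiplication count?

(M₁M₂): 54×12 by 12×5 → 54×5, cost 54·12·5 = 3240
((M₁M₂)M₃): 54×5 by 5×2 → 54×2, cost 54·5·2 = 540; cumulative 3780
(((M₁M₂)M₃)M₄): 54×2 by 2×7 → 54×7, cost 54·2·7 = 756; cumulative 4536
Total: 4536 scalar multiplications.

4536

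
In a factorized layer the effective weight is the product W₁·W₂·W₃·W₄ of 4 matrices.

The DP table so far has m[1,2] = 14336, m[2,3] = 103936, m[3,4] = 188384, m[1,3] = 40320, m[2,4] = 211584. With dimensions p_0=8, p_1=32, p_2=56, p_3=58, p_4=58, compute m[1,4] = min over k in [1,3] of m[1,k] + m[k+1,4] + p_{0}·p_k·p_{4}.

m[1,4] = min over k∈[1,3] of m[1,k]+m[k+1,4]+p_{0}·p_k·p_{4}.
k=1: 0 + 211584 + 8·32·58 = 226432; k=2: 14336 + 188384 + 8·56·58 = 228704; k=3: 40320 + 0 + 8·58·58 = 67232.
Minimum: 67232 at k=3.

67232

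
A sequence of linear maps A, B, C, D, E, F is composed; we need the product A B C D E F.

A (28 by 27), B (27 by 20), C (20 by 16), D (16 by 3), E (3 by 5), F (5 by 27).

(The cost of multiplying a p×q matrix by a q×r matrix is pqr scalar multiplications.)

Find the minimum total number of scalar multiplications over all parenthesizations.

7521

Adjacent pairs: AB = 28·27·20 = 15120; BC = 27·20·16 = 8640; CD = 20·16·3 = 960; DE = 16·3·5 = 240; EF = 3·5·27 = 405.
Length 3: A..C: k=1: 0+8640+28·27·16=20736; k=2: 15120+0+28·20·16=24080 → min 20736 | B..D: k=2: 0+960+27·20·3=2580; k=3: 8640+0+27·16·3=9936 → min 2580 | C..E: k=3: 0+240+20·16·5=1840; k=4: 960+0+20·3·5=1260 → min 1260 | D..F: k=4: 0+405+16·3·27=1701; k=5: 240+0+16·5·27=2400 → min 1701.
Length 4: A..D: k=1: 0+2580+28·27·3=4848; k=2: 15120+960+28·20·3=17760; k=3: 20736+0+28·16·3=22080 → min 4848 | B..E: k=2: 0+1260+27·20·5=3960; k=3: 8640+240+27·16·5=11040; k=4: 2580+0+27·3·5=2985 → min 2985 | C..F: k=3: 0+1701+20·16·27=10341; k=4: 960+405+20·3·27=2985; k=5: 1260+0+20·5·27=3960 → min 2985.
Length 5: A..E: k=1: 0+2985+28·27·5=6765; k=2: 15120+1260+28·20·5=19180; k=3: 20736+240+28·16·5=23216; k=4: 4848+0+28·3·5=5268 → min 5268 | B..F: k=2: 0+2985+27·20·27=17565; k=3: 8640+1701+27·16·27=22005; k=4: 2580+405+27·3·27=5172; k=5: 2985+0+27·5·27=6630 → min 5172.
Length 6: A..F: k=1: 0+5172+28·27·27=25584; k=2: 15120+2985+28·20·27=33225; k=3: 20736+1701+28·16·27=34533; k=4: 4848+405+28·3·27=7521; k=5: 5268+0+28·5·27=9048 → min 7521.
Optimal order: ((A (B (C D))) (E F)) with cost 7521.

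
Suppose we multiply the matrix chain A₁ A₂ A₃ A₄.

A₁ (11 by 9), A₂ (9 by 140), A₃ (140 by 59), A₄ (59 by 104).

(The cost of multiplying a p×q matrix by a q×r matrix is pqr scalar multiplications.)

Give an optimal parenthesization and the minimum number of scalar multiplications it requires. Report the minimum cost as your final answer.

139860

Adjacent pairs: A₁A₂ = 11·9·140 = 13860; A₂A₃ = 9·140·59 = 74340; A₃A₄ = 140·59·104 = 859040.
Length 3: A₁..A₃: k=1: 0+74340+11·9·59=80181; k=2: 13860+0+11·140·59=104720 → min 80181 | A₂..A₄: k=2: 0+859040+9·140·104=990080; k=3: 74340+0+9·59·104=129564 → min 129564.
Length 4: A₁..A₄: k=1: 0+129564+11·9·104=139860; k=2: 13860+859040+11·140·104=1033060; k=3: 80181+0+11·59·104=147677 → min 139860.
Optimal parenthesization: (A₁ ((A₂ A₃) A₄)) with cost 139860.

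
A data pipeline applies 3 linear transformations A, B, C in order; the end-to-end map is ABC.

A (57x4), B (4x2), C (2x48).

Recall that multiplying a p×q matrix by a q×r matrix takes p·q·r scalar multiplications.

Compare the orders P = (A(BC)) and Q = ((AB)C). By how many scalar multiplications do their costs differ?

5400

Order P = (A(BC)): (BC): 4×2 by 2×48 → 4×48, cost 4·2·48 = 384; (A(BC)): 57×4 by 4×48 → 57×48, cost 57·4·48 = 10944; cumulative 11328. Total 11328.
Order Q = ((AB)C): (AB): 57×4 by 4×2 → 57×2, cost 57·4·2 = 456; ((AB)C): 57×2 by 2×48 → 57×48, cost 57·2·48 = 5472; cumulative 5928. Total 5928.
Difference: |11328 − 5928| = 5400.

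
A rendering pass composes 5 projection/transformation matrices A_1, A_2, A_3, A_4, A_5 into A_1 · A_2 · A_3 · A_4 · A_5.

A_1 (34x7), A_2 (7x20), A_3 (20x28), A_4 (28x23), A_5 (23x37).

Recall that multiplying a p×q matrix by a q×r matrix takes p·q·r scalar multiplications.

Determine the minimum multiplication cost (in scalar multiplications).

23191

Adjacent pairs: A_1A_2 = 34·7·20 = 4760; A_2A_3 = 7·20·28 = 3920; A_3A_4 = 20·28·23 = 12880; A_4A_5 = 28·23·37 = 23828.
Length 3: A_1..A_3: k=1: 0+3920+34·7·28=10584; k=2: 4760+0+34·20·28=23800 → min 10584 | A_2..A_4: k=2: 0+12880+7·20·23=16100; k=3: 3920+0+7·28·23=8428 → min 8428 | A_3..A_5: k=3: 0+23828+20·28·37=44548; k=4: 12880+0+20·23·37=29900 → min 29900.
Length 4: A_1..A_4: k=1: 0+8428+34·7·23=13902; k=2: 4760+12880+34·20·23=33280; k=3: 10584+0+34·28·23=32480 → min 13902 | A_2..A_5: k=2: 0+29900+7·20·37=35080; k=3: 3920+23828+7·28·37=35000; k=4: 8428+0+7·23·37=14385 → min 14385.
Length 5: A_1..A_5: k=1: 0+14385+34·7·37=23191; k=2: 4760+29900+34·20·37=59820; k=3: 10584+23828+34·28·37=69636; k=4: 13902+0+34·23·37=42836 → min 23191.
Optimal order: (A_1 · (((A_2 · A_3) · A_4) · A_5)) with cost 23191.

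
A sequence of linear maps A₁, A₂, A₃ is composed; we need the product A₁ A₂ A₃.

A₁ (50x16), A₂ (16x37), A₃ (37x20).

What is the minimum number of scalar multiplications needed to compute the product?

Order (A₁ (A₂ A₃)): (A₂ A₃): 16×37 by 37×20 → 16×20, cost 16·37·20 = 11840; (A₁ (A₂ A₃)): 50×16 by 16×20 → 50×20, cost 50·16·20 = 16000; cumulative 27840. Total 27840.
Order ((A₁ A₂) A₃): (A₁ A₂): 50×16 by 16×37 → 50×37, cost 50·16·37 = 29600; ((A₁ A₂) A₃): 50×37 by 37×20 → 50×20, cost 50·37·20 = 37000; cumulative 66600. Total 66600.
Minimum: 27840.

27840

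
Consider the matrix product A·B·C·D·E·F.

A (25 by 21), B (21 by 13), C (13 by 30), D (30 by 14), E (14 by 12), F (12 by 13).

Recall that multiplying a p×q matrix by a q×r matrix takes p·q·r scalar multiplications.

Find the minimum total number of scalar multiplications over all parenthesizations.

20046

Adjacent pairs: AB = 25·21·13 = 6825; BC = 21·13·30 = 8190; CD = 13·30·14 = 5460; DE = 30·14·12 = 5040; EF = 14·12·13 = 2184.
Length 3: A..C: k=1: 0+8190+25·21·30=23940; k=2: 6825+0+25·13·30=16575 → min 16575 | B..D: k=2: 0+5460+21·13·14=9282; k=3: 8190+0+21·30·14=17010 → min 9282 | C..E: k=3: 0+5040+13·30·12=9720; k=4: 5460+0+13·14·12=7644 → min 7644 | D..F: k=4: 0+2184+30·14·13=7644; k=5: 5040+0+30·12·13=9720 → min 7644.
Length 4: A..D: k=1: 0+9282+25·21·14=16632; k=2: 6825+5460+25·13·14=16835; k=3: 16575+0+25·30·14=27075 → min 16632 | B..E: k=2: 0+7644+21·13·12=10920; k=3: 8190+5040+21·30·12=20790; k=4: 9282+0+21·14·12=12810 → min 10920 | C..F: k=3: 0+7644+13·30·13=12714; k=4: 5460+2184+13·14·13=10010; k=5: 7644+0+13·12·13=9672 → min 9672.
Length 5: A..E: k=1: 0+10920+25·21·12=17220; k=2: 6825+7644+25·13·12=18369; k=3: 16575+5040+25·30·12=30615; k=4: 16632+0+25·14·12=20832 → min 17220 | B..F: k=2: 0+9672+21·13·13=13221; k=3: 8190+7644+21·30·13=24024; k=4: 9282+2184+21·14·13=15288; k=5: 10920+0+21·12·13=14196 → min 13221.
Length 6: A..F: k=1: 0+13221+25·21·13=20046; k=2: 6825+9672+25·13·13=20722; k=3: 16575+7644+25·30·13=33969; k=4: 16632+2184+25·14·13=23366; k=5: 17220+0+25·12·13=21120 → min 20046.
Optimal order: (A·(B·(((C·D)·E)·F))) with cost 20046.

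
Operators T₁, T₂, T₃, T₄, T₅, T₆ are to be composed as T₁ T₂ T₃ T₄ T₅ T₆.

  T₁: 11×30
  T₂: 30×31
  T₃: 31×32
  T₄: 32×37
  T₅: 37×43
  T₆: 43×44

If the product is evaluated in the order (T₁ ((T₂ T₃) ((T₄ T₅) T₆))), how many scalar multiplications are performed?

197976

(T₂ T₃): 30×31 by 31×32 → 30×32, cost 30·31·32 = 29760
(T₄ T₅): 32×37 by 37×43 → 32×43, cost 32·37·43 = 50912
((T₄ T₅) T₆): 32×43 by 43×44 → 32×44, cost 32·43·44 = 60544; cumulative 111456
((T₂ T₃) ((T₄ T₅) T₆)): 30×32 by 32×44 → 30×44, cost 30·32·44 = 42240; cumulative 183456
(T₁ ((T₂ T₃) ((T₄ T₅) T₆))): 11×30 by 30×44 → 11×44, cost 11·30·44 = 14520; cumulative 197976
Total: 197976 scalar multiplications.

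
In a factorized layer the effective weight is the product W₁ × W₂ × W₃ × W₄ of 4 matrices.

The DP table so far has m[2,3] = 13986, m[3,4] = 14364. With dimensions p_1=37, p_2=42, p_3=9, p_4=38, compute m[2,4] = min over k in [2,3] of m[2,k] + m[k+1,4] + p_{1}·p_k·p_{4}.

26640

m[2,4] = min over k∈[2,3] of m[2,k]+m[k+1,4]+p_{1}·p_k·p_{4}.
k=2: 0 + 14364 + 37·42·38 = 73416; k=3: 13986 + 0 + 37·9·38 = 26640.
Minimum: 26640 at k=3.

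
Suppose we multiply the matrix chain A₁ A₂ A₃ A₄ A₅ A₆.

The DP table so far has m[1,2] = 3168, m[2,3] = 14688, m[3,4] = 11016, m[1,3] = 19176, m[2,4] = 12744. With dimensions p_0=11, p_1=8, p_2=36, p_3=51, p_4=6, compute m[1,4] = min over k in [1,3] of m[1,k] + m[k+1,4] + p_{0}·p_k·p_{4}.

13272

m[1,4] = min over k∈[1,3] of m[1,k]+m[k+1,4]+p_{0}·p_k·p_{4}.
k=1: 0 + 12744 + 11·8·6 = 13272; k=2: 3168 + 11016 + 11·36·6 = 16560; k=3: 19176 + 0 + 11·51·6 = 22542.
Minimum: 13272 at k=1.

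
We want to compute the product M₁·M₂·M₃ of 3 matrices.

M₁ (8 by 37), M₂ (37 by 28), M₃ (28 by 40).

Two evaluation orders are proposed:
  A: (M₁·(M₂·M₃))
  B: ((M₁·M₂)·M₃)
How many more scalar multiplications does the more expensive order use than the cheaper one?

36032

Order A = (M₁·(M₂·M₃)): (M₂·M₃): 37×28 by 28×40 → 37×40, cost 37·28·40 = 41440; (M₁·(M₂·M₃)): 8×37 by 37×40 → 8×40, cost 8·37·40 = 11840; cumulative 53280. Total 53280.
Order B = ((M₁·M₂)·M₃): (M₁·M₂): 8×37 by 37×28 → 8×28, cost 8·37·28 = 8288; ((M₁·M₂)·M₃): 8×28 by 28×40 → 8×40, cost 8·28·40 = 8960; cumulative 17248. Total 17248.
Difference: |53280 − 17248| = 36032.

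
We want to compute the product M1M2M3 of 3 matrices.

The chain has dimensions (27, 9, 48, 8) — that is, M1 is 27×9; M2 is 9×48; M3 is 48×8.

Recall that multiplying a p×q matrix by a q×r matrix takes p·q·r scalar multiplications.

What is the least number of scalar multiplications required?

Order (M1(M2M3)): (M2M3): 9×48 by 48×8 → 9×8, cost 9·48·8 = 3456; (M1(M2M3)): 27×9 by 9×8 → 27×8, cost 27·9·8 = 1944; cumulative 5400. Total 5400.
Order ((M1M2)M3): (M1M2): 27×9 by 9×48 → 27×48, cost 27·9·48 = 11664; ((M1M2)M3): 27×48 by 48×8 → 27×8, cost 27·48·8 = 10368; cumulative 22032. Total 22032.
Minimum: 5400.

5400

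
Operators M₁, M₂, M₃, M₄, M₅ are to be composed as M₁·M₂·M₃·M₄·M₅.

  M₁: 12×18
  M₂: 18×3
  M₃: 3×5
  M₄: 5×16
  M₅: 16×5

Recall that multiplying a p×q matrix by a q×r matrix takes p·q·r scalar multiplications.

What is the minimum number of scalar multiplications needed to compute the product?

Adjacent pairs: M₁M₂ = 12·18·3 = 648; M₂M₃ = 18·3·5 = 270; M₃M₄ = 3·5·16 = 240; M₄M₅ = 5·16·5 = 400.
Length 3: M₁..M₃: k=1: 0+270+12·18·5=1350; k=2: 648+0+12·3·5=828 → min 828 | M₂..M₄: k=2: 0+240+18·3·16=1104; k=3: 270+0+18·5·16=1710 → min 1104 | M₃..M₅: k=3: 0+400+3·5·5=475; k=4: 240+0+3·16·5=480 → min 475.
Length 4: M₁..M₄: k=1: 0+1104+12·18·16=4560; k=2: 648+240+12·3·16=1464; k=3: 828+0+12·5·16=1788 → min 1464 | M₂..M₅: k=2: 0+475+18·3·5=745; k=3: 270+400+18·5·5=1120; k=4: 1104+0+18·16·5=2544 → min 745.
Length 5: M₁..M₅: k=1: 0+745+12·18·5=1825; k=2: 648+475+12·3·5=1303; k=3: 828+400+12·5·5=1528; k=4: 1464+0+12·16·5=2424 → min 1303.
Optimal order: ((M₁·M₂)·(M₃·(M₄·M₅))) with cost 1303.

1303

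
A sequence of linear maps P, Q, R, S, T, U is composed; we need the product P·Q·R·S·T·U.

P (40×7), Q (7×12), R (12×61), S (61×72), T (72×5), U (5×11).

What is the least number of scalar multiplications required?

29505

Adjacent pairs: PQ = 40·7·12 = 3360; QR = 7·12·61 = 5124; RS = 12·61·72 = 52704; ST = 61·72·5 = 21960; TU = 72·5·11 = 3960.
Length 3: P..R: k=1: 0+5124+40·7·61=22204; k=2: 3360+0+40·12·61=32640 → min 22204 | Q..S: k=2: 0+52704+7·12·72=58752; k=3: 5124+0+7·61·72=35868 → min 35868 | R..T: k=3: 0+21960+12·61·5=25620; k=4: 52704+0+12·72·5=57024 → min 25620 | S..U: k=4: 0+3960+61·72·11=52272; k=5: 21960+0+61·5·11=25315 → min 25315.
Length 4: P..S: k=1: 0+35868+40·7·72=56028; k=2: 3360+52704+40·12·72=90624; k=3: 22204+0+40·61·72=197884 → min 56028 | Q..T: k=2: 0+25620+7·12·5=26040; k=3: 5124+21960+7·61·5=29219; k=4: 35868+0+7·72·5=38388 → min 26040 | R..U: k=3: 0+25315+12·61·11=33367; k=4: 52704+3960+12·72·11=66168; k=5: 25620+0+12·5·11=26280 → min 26280.
Length 5: P..T: k=1: 0+26040+40·7·5=27440; k=2: 3360+25620+40·12·5=31380; k=3: 22204+21960+40·61·5=56364; k=4: 56028+0+40·72·5=70428 → min 27440 | Q..U: k=2: 0+26280+7·12·11=27204; k=3: 5124+25315+7·61·11=35136; k=4: 35868+3960+7·72·11=45372; k=5: 26040+0+7·5·11=26425 → min 26425.
Length 6: P..U: k=1: 0+26425+40·7·11=29505; k=2: 3360+26280+40·12·11=34920; k=3: 22204+25315+40·61·11=74359; k=4: 56028+3960+40·72·11=91668; k=5: 27440+0+40·5·11=29640 → min 29505.
Optimal order: (P·((Q·(R·(S·T)))·U)) with cost 29505.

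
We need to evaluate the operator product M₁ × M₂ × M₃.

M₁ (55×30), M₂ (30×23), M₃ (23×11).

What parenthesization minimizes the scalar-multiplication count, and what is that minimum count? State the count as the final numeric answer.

25740

(M₁ × (M₂ × M₃)): cost 25740.
((M₁ × M₂) × M₃): cost 51865.
Optimal: (M₁ × (M₂ × M₃)) with cost 25740.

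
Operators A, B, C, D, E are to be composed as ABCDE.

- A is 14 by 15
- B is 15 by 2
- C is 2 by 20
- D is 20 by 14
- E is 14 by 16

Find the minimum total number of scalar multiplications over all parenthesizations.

Adjacent pairs: AB = 14·15·2 = 420; BC = 15·2·20 = 600; CD = 2·20·14 = 560; DE = 20·14·16 = 4480.
Length 3: A..C: k=1: 0+600+14·15·20=4800; k=2: 420+0+14·2·20=980 → min 980 | B..D: k=2: 0+560+15·2·14=980; k=3: 600+0+15·20·14=4800 → min 980 | C..E: k=3: 0+4480+2·20·16=5120; k=4: 560+0+2·14·16=1008 → min 1008.
Length 4: A..D: k=1: 0+980+14·15·14=3920; k=2: 420+560+14·2·14=1372; k=3: 980+0+14·20·14=4900 → min 1372 | B..E: k=2: 0+1008+15·2·16=1488; k=3: 600+4480+15·20·16=9880; k=4: 980+0+15·14·16=4340 → min 1488.
Length 5: A..E: k=1: 0+1488+14·15·16=4848; k=2: 420+1008+14·2·16=1876; k=3: 980+4480+14·20·16=9940; k=4: 1372+0+14·14·16=4508 → min 1876.
Optimal order: ((AB)((CD)E)) with cost 1876.

1876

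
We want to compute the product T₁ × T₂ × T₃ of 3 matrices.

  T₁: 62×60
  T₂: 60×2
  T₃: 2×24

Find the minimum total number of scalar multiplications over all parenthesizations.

Order (T₁ × (T₂ × T₃)): (T₂ × T₃): 60×2 by 2×24 → 60×24, cost 60·2·24 = 2880; (T₁ × (T₂ × T₃)): 62×60 by 60×24 → 62×24, cost 62·60·24 = 89280; cumulative 92160. Total 92160.
Order ((T₁ × T₂) × T₃): (T₁ × T₂): 62×60 by 60×2 → 62×2, cost 62·60·2 = 7440; ((T₁ × T₂) × T₃): 62×2 by 2×24 → 62×24, cost 62·2·24 = 2976; cumulative 10416. Total 10416.
Minimum: 10416.

10416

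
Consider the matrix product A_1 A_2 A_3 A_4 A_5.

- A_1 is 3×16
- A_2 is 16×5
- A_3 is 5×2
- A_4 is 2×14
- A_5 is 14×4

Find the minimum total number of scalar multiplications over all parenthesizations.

Adjacent pairs: A_1A_2 = 3·16·5 = 240; A_2A_3 = 16·5·2 = 160; A_3A_4 = 5·2·14 = 140; A_4A_5 = 2·14·4 = 112.
Length 3: A_1..A_3: k=1: 0+160+3·16·2=256; k=2: 240+0+3·5·2=270 → min 256 | A_2..A_4: k=2: 0+140+16·5·14=1260; k=3: 160+0+16·2·14=608 → min 608 | A_3..A_5: k=3: 0+112+5·2·4=152; k=4: 140+0+5·14·4=420 → min 152.
Length 4: A_1..A_4: k=1: 0+608+3·16·14=1280; k=2: 240+140+3·5·14=590; k=3: 256+0+3·2·14=340 → min 340 | A_2..A_5: k=2: 0+152+16·5·4=472; k=3: 160+112+16·2·4=400; k=4: 608+0+16·14·4=1504 → min 400.
Length 5: A_1..A_5: k=1: 0+400+3·16·4=592; k=2: 240+152+3·5·4=452; k=3: 256+112+3·2·4=392; k=4: 340+0+3·14·4=508 → min 392.
Optimal order: ((A_1 (A_2 A_3)) (A_4 A_5)) with cost 392.

392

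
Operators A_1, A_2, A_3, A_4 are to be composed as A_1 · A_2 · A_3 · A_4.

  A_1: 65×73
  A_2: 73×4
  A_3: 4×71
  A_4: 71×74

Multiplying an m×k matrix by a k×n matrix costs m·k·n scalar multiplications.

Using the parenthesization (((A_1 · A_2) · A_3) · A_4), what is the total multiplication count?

(A_1 · A_2): 65×73 by 73×4 → 65×4, cost 65·73·4 = 18980
((A_1 · A_2) · A_3): 65×4 by 4×71 → 65×71, cost 65·4·71 = 18460; cumulative 37440
(((A_1 · A_2) · A_3) · A_4): 65×71 by 71×74 → 65×74, cost 65·71·74 = 341510; cumulative 378950
Total: 378950 scalar multiplications.

378950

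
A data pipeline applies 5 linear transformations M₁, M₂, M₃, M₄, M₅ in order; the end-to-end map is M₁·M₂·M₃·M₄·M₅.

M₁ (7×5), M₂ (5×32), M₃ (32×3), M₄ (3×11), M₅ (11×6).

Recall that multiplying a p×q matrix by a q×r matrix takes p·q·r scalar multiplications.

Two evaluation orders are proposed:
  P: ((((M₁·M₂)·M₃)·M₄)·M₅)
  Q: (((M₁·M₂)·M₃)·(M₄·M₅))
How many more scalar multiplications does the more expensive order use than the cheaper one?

369

Order P = ((((M₁·M₂)·M₃)·M₄)·M₅): (M₁·M₂): 7×5 by 5×32 → 7×32, cost 7·5·32 = 1120; ((M₁·M₂)·M₃): 7×32 by 32×3 → 7×3, cost 7·32·3 = 672; cumulative 1792; (((M₁·M₂)·M₃)·M₄): 7×3 by 3×11 → 7×11, cost 7·3·11 = 231; cumulative 2023; ((((M₁·M₂)·M₃)·M₄)·M₅): 7×11 by 11×6 → 7×6, cost 7·11·6 = 462; cumulative 2485. Total 2485.
Order Q = (((M₁·M₂)·M₃)·(M₄·M₅)): (M₁·M₂): 7×5 by 5×32 → 7×32, cost 7·5·32 = 1120; ((M₁·M₂)·M₃): 7×32 by 32×3 → 7×3, cost 7·32·3 = 672; cumulative 1792; (M₄·M₅): 3×11 by 11×6 → 3×6, cost 3·11·6 = 198; (((M₁·M₂)·M₃)·(M₄·M₅)): 7×3 by 3×6 → 7×6, cost 7·3·6 = 126; cumulative 2116. Total 2116.
Difference: |2485 − 2116| = 369.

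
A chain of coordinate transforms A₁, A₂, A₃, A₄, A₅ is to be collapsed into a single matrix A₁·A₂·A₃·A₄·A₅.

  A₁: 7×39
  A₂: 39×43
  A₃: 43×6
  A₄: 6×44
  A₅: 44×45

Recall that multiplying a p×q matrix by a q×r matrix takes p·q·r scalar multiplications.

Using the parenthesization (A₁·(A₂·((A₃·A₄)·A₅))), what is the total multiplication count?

(A₃·A₄): 43×6 by 6×44 → 43×44, cost 43·6·44 = 11352
((A₃·A₄)·A₅): 43×44 by 44×45 → 43×45, cost 43·44·45 = 85140; cumulative 96492
(A₂·((A₃·A₄)·A₅)): 39×43 by 43×45 → 39×45, cost 39·43·45 = 75465; cumulative 171957
(A₁·(A₂·((A₃·A₄)·A₅))): 7×39 by 39×45 → 7×45, cost 7·39·45 = 12285; cumulative 184242
Total: 184242 scalar multiplications.

184242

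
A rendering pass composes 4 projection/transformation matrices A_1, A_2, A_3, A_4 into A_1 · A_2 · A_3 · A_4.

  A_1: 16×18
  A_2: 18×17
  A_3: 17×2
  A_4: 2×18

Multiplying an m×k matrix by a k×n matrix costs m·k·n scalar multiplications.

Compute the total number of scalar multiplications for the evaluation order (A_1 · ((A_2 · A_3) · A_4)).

(A_2 · A_3): 18×17 by 17×2 → 18×2, cost 18·17·2 = 612
((A_2 · A_3) · A_4): 18×2 by 2×18 → 18×18, cost 18·2·18 = 648; cumulative 1260
(A_1 · ((A_2 · A_3) · A_4)): 16×18 by 18×18 → 16×18, cost 16·18·18 = 5184; cumulative 6444
Total: 6444 scalar multiplications.

6444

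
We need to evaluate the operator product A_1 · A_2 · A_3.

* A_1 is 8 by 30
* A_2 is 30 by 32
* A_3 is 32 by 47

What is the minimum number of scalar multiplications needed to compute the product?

Order (A_1 · (A_2 · A_3)): (A_2 · A_3): 30×32 by 32×47 → 30×47, cost 30·32·47 = 45120; (A_1 · (A_2 · A_3)): 8×30 by 30×47 → 8×47, cost 8·30·47 = 11280; cumulative 56400. Total 56400.
Order ((A_1 · A_2) · A_3): (A_1 · A_2): 8×30 by 30×32 → 8×32, cost 8·30·32 = 7680; ((A_1 · A_2) · A_3): 8×32 by 32×47 → 8×47, cost 8·32·47 = 12032; cumulative 19712. Total 19712.
Minimum: 19712.

19712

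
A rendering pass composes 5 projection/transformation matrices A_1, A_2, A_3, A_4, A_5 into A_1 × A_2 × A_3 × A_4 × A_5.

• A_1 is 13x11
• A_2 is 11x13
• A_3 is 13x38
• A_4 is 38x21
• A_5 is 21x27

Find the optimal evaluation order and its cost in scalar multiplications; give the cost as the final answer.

23153

Adjacent pairs: A_1A_2 = 13·11·13 = 1859; A_2A_3 = 11·13·38 = 5434; A_3A_4 = 13·38·21 = 10374; A_4A_5 = 38·21·27 = 21546.
Length 3: A_1..A_3: k=1: 0+5434+13·11·38=10868; k=2: 1859+0+13·13·38=8281 → min 8281 | A_2..A_4: k=2: 0+10374+11·13·21=13377; k=3: 5434+0+11·38·21=14212 → min 13377 | A_3..A_5: k=3: 0+21546+13·38·27=34884; k=4: 10374+0+13·21·27=17745 → min 17745.
Length 4: A_1..A_4: k=1: 0+13377+13·11·21=16380; k=2: 1859+10374+13·13·21=15782; k=3: 8281+0+13·38·21=18655 → min 15782 | A_2..A_5: k=2: 0+17745+11·13·27=21606; k=3: 5434+21546+11·38·27=38266; k=4: 13377+0+11·21·27=19614 → min 19614.
Length 5: A_1..A_5: k=1: 0+19614+13·11·27=23475; k=2: 1859+17745+13·13·27=24167; k=3: 8281+21546+13·38·27=43165; k=4: 15782+0+13·21·27=23153 → min 23153.
Optimal parenthesization: (((A_1 × A_2) × (A_3 × A_4)) × A_5) with cost 23153.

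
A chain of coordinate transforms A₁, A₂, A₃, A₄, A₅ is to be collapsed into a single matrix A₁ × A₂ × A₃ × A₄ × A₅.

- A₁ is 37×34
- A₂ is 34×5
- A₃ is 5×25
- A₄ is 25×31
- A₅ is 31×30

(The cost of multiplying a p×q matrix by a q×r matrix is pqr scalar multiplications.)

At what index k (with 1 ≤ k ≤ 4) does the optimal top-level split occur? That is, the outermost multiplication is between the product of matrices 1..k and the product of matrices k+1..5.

2

Adjacent pairs: A₁A₂ = 37·34·5 = 6290; A₂A₃ = 34·5·25 = 4250; A₃A₄ = 5·25·31 = 3875; A₄A₅ = 25·31·30 = 23250.
Length 3: A₁..A₃: k=1: 0+4250+37·34·25=35700; k=2: 6290+0+37·5·25=10915 → min 10915 | A₂..A₄: k=2: 0+3875+34·5·31=9145; k=3: 4250+0+34·25·31=30600 → min 9145 | A₃..A₅: k=3: 0+23250+5·25·30=27000; k=4: 3875+0+5·31·30=8525 → min 8525.
Length 4: A₁..A₄: k=1: 0+9145+37·34·31=48143; k=2: 6290+3875+37·5·31=15900; k=3: 10915+0+37·25·31=39590 → min 15900 | A₂..A₅: k=2: 0+8525+34·5·30=13625; k=3: 4250+23250+34·25·30=53000; k=4: 9145+0+34·31·30=40765 → min 13625.
Top-level splits: k=1: (A₁..A₁)·(A₂..A₅) → 0+13625+37·34·30 = 51365; k=2: (A₁..A₂)·(A₃..A₅) → 6290+8525+37·5·30 = 20365; k=3: (A₁..A₃)·(A₄..A₅) → 10915+23250+37·25·30 = 61915; k=4: (A₁..A₄)·(A₅..A₅) → 15900+0+37·31·30 = 50310.
Best split is after A₂, i.e. k = 2.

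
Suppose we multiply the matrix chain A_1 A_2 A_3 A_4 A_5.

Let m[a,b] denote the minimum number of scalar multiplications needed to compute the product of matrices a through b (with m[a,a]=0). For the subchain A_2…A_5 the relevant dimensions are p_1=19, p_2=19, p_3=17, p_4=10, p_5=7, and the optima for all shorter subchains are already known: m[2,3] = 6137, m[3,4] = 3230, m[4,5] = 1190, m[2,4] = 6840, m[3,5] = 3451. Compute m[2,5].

m[2,5] = min over k∈[2,4] of m[2,k]+m[k+1,5]+p_{1}·p_k·p_{5}.
k=2: 0 + 3451 + 19·19·7 = 5978; k=3: 6137 + 1190 + 19·17·7 = 9588; k=4: 6840 + 0 + 19·10·7 = 8170.
Minimum: 5978 at k=2.

5978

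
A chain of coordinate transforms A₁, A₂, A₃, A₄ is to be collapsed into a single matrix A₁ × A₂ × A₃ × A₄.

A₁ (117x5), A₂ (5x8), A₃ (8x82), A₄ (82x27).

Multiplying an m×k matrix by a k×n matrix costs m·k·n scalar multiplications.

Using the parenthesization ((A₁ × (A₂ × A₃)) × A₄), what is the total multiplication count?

310288

(A₂ × A₃): 5×8 by 8×82 → 5×82, cost 5·8·82 = 3280
(A₁ × (A₂ × A₃)): 117×5 by 5×82 → 117×82, cost 117·5·82 = 47970; cumulative 51250
((A₁ × (A₂ × A₃)) × A₄): 117×82 by 82×27 → 117×27, cost 117·82·27 = 259038; cumulative 310288
Total: 310288 scalar multiplications.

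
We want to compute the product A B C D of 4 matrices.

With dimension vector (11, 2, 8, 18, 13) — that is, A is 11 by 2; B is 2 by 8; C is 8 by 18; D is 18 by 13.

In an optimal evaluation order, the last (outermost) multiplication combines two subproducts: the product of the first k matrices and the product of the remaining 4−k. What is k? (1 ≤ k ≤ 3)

1

Adjacent pairs: AB = 11·2·8 = 176; BC = 2·8·18 = 288; CD = 8·18·13 = 1872.
Length 3: A..C: k=1: 0+288+11·2·18=684; k=2: 176+0+11·8·18=1760 → min 684 | B..D: k=2: 0+1872+2·8·13=2080; k=3: 288+0+2·18·13=756 → min 756.
Top-level splits: k=1: (A..A)·(B..D) → 0+756+11·2·13 = 1042; k=2: (A..B)·(C..D) → 176+1872+11·8·13 = 3192; k=3: (A..C)·(D..D) → 684+0+11·18·13 = 3258.
Best split is after A, i.e. k = 1.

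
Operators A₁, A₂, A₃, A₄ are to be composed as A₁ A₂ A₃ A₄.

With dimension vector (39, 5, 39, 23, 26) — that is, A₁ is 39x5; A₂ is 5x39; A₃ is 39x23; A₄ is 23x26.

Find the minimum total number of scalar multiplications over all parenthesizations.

12545

Adjacent pairs: A₁A₂ = 39·5·39 = 7605; A₂A₃ = 5·39·23 = 4485; A₃A₄ = 39·23·26 = 23322.
Length 3: A₁..A₃: k=1: 0+4485+39·5·23=8970; k=2: 7605+0+39·39·23=42588 → min 8970 | A₂..A₄: k=2: 0+23322+5·39·26=28392; k=3: 4485+0+5·23·26=7475 → min 7475.
Length 4: A₁..A₄: k=1: 0+7475+39·5·26=12545; k=2: 7605+23322+39·39·26=70473; k=3: 8970+0+39·23·26=32292 → min 12545.
Optimal order: (A₁ ((A₂ A₃) A₄)) with cost 12545.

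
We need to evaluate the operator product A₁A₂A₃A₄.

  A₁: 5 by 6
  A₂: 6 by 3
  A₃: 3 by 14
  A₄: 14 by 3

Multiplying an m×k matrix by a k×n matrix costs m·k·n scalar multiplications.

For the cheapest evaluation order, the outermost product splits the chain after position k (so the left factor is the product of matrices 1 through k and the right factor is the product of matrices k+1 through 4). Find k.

2

Adjacent pairs: A₁A₂ = 5·6·3 = 90; A₂A₃ = 6·3·14 = 252; A₃A₄ = 3·14·3 = 126.
Length 3: A₁..A₃: k=1: 0+252+5·6·14=672; k=2: 90+0+5·3·14=300 → min 300 | A₂..A₄: k=2: 0+126+6·3·3=180; k=3: 252+0+6·14·3=504 → min 180.
Top-level splits: k=1: (A₁..A₁)·(A₂..A₄) → 0+180+5·6·3 = 270; k=2: (A₁..A₂)·(A₃..A₄) → 90+126+5·3·3 = 261; k=3: (A₁..A₃)·(A₄..A₄) → 300+0+5·14·3 = 510.
Best split is after A₂, i.e. k = 2.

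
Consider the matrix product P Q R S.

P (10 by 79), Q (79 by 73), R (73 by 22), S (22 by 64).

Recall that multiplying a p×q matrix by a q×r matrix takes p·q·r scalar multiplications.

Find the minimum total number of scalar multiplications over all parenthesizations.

87810

Adjacent pairs: PQ = 10·79·73 = 57670; QR = 79·73·22 = 126874; RS = 73·22·64 = 102784.
Length 3: P..R: k=1: 0+126874+10·79·22=144254; k=2: 57670+0+10·73·22=73730 → min 73730 | Q..S: k=2: 0+102784+79·73·64=471872; k=3: 126874+0+79·22·64=238106 → min 238106.
Length 4: P..S: k=1: 0+238106+10·79·64=288666; k=2: 57670+102784+10·73·64=207174; k=3: 73730+0+10·22·64=87810 → min 87810.
Optimal order: (((P Q) R) S) with cost 87810.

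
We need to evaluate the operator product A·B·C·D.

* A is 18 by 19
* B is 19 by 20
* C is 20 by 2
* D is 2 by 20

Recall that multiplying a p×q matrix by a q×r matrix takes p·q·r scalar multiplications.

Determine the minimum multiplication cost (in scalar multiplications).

Adjacent pairs: AB = 18·19·20 = 6840; BC = 19·20·2 = 760; CD = 20·2·20 = 800.
Length 3: A..C: k=1: 0+760+18·19·2=1444; k=2: 6840+0+18·20·2=7560 → min 1444 | B..D: k=2: 0+800+19·20·20=8400; k=3: 760+0+19·2·20=1520 → min 1520.
Length 4: A..D: k=1: 0+1520+18·19·20=8360; k=2: 6840+800+18·20·20=14840; k=3: 1444+0+18·2·20=2164 → min 2164.
Optimal order: ((A·(B·C))·D) with cost 2164.

2164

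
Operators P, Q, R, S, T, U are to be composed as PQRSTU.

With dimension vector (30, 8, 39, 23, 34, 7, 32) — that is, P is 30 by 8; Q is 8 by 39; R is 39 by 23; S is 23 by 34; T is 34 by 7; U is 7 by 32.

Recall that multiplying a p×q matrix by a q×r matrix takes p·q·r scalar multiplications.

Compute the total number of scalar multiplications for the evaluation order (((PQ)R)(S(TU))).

(PQ): 30×8 by 8×39 → 30×39, cost 30·8·39 = 9360
((PQ)R): 30×39 by 39×23 → 30×23, cost 30·39·23 = 26910; cumulative 36270
(TU): 34×7 by 7×32 → 34×32, cost 34·7·32 = 7616
(S(TU)): 23×34 by 34×32 → 23×32, cost 23·34·32 = 25024; cumulative 32640
(((PQ)R)(S(TU))): 30×23 by 23×32 → 30×32, cost 30·23·32 = 22080; cumulative 90990
Total: 90990 scalar multiplications.

90990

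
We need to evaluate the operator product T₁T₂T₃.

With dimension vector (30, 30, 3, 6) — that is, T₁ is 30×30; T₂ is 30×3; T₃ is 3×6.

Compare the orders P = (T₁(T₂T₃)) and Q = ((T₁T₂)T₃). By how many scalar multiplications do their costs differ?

2700

Order P = (T₁(T₂T₃)): (T₂T₃): 30×3 by 3×6 → 30×6, cost 30·3·6 = 540; (T₁(T₂T₃)): 30×30 by 30×6 → 30×6, cost 30·30·6 = 5400; cumulative 5940. Total 5940.
Order Q = ((T₁T₂)T₃): (T₁T₂): 30×30 by 30×3 → 30×3, cost 30·30·3 = 2700; ((T₁T₂)T₃): 30×3 by 3×6 → 30×6, cost 30·3·6 = 540; cumulative 3240. Total 3240.
Difference: |5940 − 3240| = 2700.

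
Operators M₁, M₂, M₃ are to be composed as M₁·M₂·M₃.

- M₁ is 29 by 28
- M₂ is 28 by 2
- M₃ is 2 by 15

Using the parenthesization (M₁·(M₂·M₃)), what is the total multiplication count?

13020

(M₂·M₃): 28×2 by 2×15 → 28×15, cost 28·2·15 = 840
(M₁·(M₂·M₃)): 29×28 by 28×15 → 29×15, cost 29·28·15 = 12180; cumulative 13020
Total: 13020 scalar multiplications.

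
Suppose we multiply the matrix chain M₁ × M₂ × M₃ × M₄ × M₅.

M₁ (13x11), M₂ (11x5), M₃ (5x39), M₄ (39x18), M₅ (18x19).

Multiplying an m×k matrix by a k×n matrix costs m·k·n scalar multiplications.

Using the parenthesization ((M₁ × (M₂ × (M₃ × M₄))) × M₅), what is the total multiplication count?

11520

(M₃ × M₄): 5×39 by 39×18 → 5×18, cost 5·39·18 = 3510
(M₂ × (M₃ × M₄)): 11×5 by 5×18 → 11×18, cost 11·5·18 = 990; cumulative 4500
(M₁ × (M₂ × (M₃ × M₄))): 13×11 by 11×18 → 13×18, cost 13·11·18 = 2574; cumulative 7074
((M₁ × (M₂ × (M₃ × M₄))) × M₅): 13×18 by 18×19 → 13×19, cost 13·18·19 = 4446; cumulative 11520
Total: 11520 scalar multiplications.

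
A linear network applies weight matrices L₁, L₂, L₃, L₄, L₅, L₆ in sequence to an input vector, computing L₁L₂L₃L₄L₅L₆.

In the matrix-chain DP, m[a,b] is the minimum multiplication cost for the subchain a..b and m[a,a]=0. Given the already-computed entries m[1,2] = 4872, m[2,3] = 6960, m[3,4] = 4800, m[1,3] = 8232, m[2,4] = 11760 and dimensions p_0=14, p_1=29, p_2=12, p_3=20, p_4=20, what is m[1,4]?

13032

m[1,4] = min over k∈[1,3] of m[1,k]+m[k+1,4]+p_{0}·p_k·p_{4}.
k=1: 0 + 11760 + 14·29·20 = 19880; k=2: 4872 + 4800 + 14·12·20 = 13032; k=3: 8232 + 0 + 14·20·20 = 13832.
Minimum: 13032 at k=2.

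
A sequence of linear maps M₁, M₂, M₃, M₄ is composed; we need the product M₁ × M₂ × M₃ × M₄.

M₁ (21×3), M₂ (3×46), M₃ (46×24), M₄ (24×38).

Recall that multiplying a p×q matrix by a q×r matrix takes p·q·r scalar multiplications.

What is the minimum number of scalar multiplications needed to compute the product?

8442

Adjacent pairs: M₁M₂ = 21·3·46 = 2898; M₂M₃ = 3·46·24 = 3312; M₃M₄ = 46·24·38 = 41952.
Length 3: M₁..M₃: k=1: 0+3312+21·3·24=4824; k=2: 2898+0+21·46·24=26082 → min 4824 | M₂..M₄: k=2: 0+41952+3·46·38=47196; k=3: 3312+0+3·24·38=6048 → min 6048.
Length 4: M₁..M₄: k=1: 0+6048+21·3·38=8442; k=2: 2898+41952+21·46·38=81558; k=3: 4824+0+21·24·38=23976 → min 8442.
Optimal order: (M₁ × ((M₂ × M₃) × M₄)) with cost 8442.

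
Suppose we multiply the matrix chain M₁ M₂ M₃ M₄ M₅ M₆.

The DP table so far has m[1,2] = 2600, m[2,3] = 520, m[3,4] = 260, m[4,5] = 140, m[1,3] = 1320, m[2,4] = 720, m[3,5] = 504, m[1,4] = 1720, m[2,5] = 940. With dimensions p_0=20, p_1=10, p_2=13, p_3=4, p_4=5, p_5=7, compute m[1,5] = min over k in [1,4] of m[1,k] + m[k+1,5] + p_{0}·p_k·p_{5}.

2020

m[1,5] = min over k∈[1,4] of m[1,k]+m[k+1,5]+p_{0}·p_k·p_{5}.
k=1: 0 + 940 + 20·10·7 = 2340; k=2: 2600 + 504 + 20·13·7 = 4924; k=3: 1320 + 140 + 20·4·7 = 2020; k=4: 1720 + 0 + 20·5·7 = 2420.
Minimum: 2020 at k=3.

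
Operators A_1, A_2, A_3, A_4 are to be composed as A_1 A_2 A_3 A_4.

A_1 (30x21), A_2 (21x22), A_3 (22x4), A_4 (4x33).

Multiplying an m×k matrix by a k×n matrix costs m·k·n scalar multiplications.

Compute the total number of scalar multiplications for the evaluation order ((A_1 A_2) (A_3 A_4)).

(A_1 A_2): 30×21 by 21×22 → 30×22, cost 30·21·22 = 13860
(A_3 A_4): 22×4 by 4×33 → 22×33, cost 22·4·33 = 2904
((A_1 A_2) (A_3 A_4)): 30×22 by 22×33 → 30×33, cost 30·22·33 = 21780; cumulative 38544
Total: 38544 scalar multiplications.

38544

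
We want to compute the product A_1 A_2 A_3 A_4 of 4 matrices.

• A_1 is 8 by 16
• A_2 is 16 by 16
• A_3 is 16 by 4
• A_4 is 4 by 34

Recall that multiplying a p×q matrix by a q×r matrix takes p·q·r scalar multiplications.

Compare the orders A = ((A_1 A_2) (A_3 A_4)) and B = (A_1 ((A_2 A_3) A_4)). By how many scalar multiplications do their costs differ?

Order A = ((A_1 A_2) (A_3 A_4)): (A_1 A_2): 8×16 by 16×16 → 8×16, cost 8·16·16 = 2048; (A_3 A_4): 16×4 by 4×34 → 16×34, cost 16·4·34 = 2176; ((A_1 A_2) (A_3 A_4)): 8×16 by 16×34 → 8×34, cost 8·16·34 = 4352; cumulative 8576. Total 8576.
Order B = (A_1 ((A_2 A_3) A_4)): (A_2 A_3): 16×16 by 16×4 → 16×4, cost 16·16·4 = 1024; ((A_2 A_3) A_4): 16×4 by 4×34 → 16×34, cost 16·4·34 = 2176; cumulative 3200; (A_1 ((A_2 A_3) A_4)): 8×16 by 16×34 → 8×34, cost 8·16·34 = 4352; cumulative 7552. Total 7552.
Difference: |8576 − 7552| = 1024.

1024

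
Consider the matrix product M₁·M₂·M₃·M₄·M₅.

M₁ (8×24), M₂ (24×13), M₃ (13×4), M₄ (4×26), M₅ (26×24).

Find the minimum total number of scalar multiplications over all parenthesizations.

5280

Adjacent pairs: M₁M₂ = 8·24·13 = 2496; M₂M₃ = 24·13·4 = 1248; M₃M₄ = 13·4·26 = 1352; M₄M₅ = 4·26·24 = 2496.
Length 3: M₁..M₃: k=1: 0+1248+8·24·4=2016; k=2: 2496+0+8·13·4=2912 → min 2016 | M₂..M₄: k=2: 0+1352+24·13·26=9464; k=3: 1248+0+24·4·26=3744 → min 3744 | M₃..M₅: k=3: 0+2496+13·4·24=3744; k=4: 1352+0+13·26·24=9464 → min 3744.
Length 4: M₁..M₄: k=1: 0+3744+8·24·26=8736; k=2: 2496+1352+8·13·26=6552; k=3: 2016+0+8·4·26=2848 → min 2848 | M₂..M₅: k=2: 0+3744+24·13·24=11232; k=3: 1248+2496+24·4·24=6048; k=4: 3744+0+24·26·24=18720 → min 6048.
Length 5: M₁..M₅: k=1: 0+6048+8·24·24=10656; k=2: 2496+3744+8·13·24=8736; k=3: 2016+2496+8·4·24=5280; k=4: 2848+0+8·26·24=7840 → min 5280.
Optimal order: ((M₁·(M₂·M₃))·(M₄·M₅)) with cost 5280.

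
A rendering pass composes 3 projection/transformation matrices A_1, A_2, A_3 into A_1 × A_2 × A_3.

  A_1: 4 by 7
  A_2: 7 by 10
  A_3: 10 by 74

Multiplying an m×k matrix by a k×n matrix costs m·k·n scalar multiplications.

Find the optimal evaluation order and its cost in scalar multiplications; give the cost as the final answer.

3240

(A_1 × (A_2 × A_3)): cost 7252.
((A_1 × A_2) × A_3): cost 3240.
Optimal: ((A_1 × A_2) × A_3) with cost 3240.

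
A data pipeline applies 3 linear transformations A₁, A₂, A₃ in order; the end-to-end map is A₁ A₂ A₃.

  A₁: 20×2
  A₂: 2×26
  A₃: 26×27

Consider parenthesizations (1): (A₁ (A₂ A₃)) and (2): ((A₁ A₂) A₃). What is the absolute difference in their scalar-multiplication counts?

12596

Order (1) = (A₁ (A₂ A₃)): (A₂ A₃): 2×26 by 26×27 → 2×27, cost 2·26·27 = 1404; (A₁ (A₂ A₃)): 20×2 by 2×27 → 20×27, cost 20·2·27 = 1080; cumulative 2484. Total 2484.
Order (2) = ((A₁ A₂) A₃): (A₁ A₂): 20×2 by 2×26 → 20×26, cost 20·2·26 = 1040; ((A₁ A₂) A₃): 20×26 by 26×27 → 20×27, cost 20·26·27 = 14040; cumulative 15080. Total 15080.
Difference: |2484 − 15080| = 12596.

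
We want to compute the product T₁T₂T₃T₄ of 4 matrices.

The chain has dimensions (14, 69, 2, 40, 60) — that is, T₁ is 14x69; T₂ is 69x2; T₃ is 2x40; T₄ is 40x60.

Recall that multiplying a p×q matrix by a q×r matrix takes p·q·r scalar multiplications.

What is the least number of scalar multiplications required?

Adjacent pairs: T₁T₂ = 14·69·2 = 1932; T₂T₃ = 69·2·40 = 5520; T₃T₄ = 2·40·60 = 4800.
Length 3: T₁..T₃: k=1: 0+5520+14·69·40=44160; k=2: 1932+0+14·2·40=3052 → min 3052 | T₂..T₄: k=2: 0+4800+69·2·60=13080; k=3: 5520+0+69·40·60=171120 → min 13080.
Length 4: T₁..T₄: k=1: 0+13080+14·69·60=71040; k=2: 1932+4800+14·2·60=8412; k=3: 3052+0+14·40·60=36652 → min 8412.
Optimal order: ((T₁T₂)(T₃T₄)) with cost 8412.

8412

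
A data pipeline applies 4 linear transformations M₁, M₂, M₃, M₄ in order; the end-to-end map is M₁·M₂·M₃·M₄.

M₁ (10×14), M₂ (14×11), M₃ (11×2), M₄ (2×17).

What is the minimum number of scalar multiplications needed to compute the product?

Adjacent pairs: M₁M₂ = 10·14·11 = 1540; M₂M₃ = 14·11·2 = 308; M₃M₄ = 11·2·17 = 374.
Length 3: M₁..M₃: k=1: 0+308+10·14·2=588; k=2: 1540+0+10·11·2=1760 → min 588 | M₂..M₄: k=2: 0+374+14·11·17=2992; k=3: 308+0+14·2·17=784 → min 784.
Length 4: M₁..M₄: k=1: 0+784+10·14·17=3164; k=2: 1540+374+10·11·17=3784; k=3: 588+0+10·2·17=928 → min 928.
Optimal order: ((M₁·(M₂·M₃))·M₄) with cost 928.

928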